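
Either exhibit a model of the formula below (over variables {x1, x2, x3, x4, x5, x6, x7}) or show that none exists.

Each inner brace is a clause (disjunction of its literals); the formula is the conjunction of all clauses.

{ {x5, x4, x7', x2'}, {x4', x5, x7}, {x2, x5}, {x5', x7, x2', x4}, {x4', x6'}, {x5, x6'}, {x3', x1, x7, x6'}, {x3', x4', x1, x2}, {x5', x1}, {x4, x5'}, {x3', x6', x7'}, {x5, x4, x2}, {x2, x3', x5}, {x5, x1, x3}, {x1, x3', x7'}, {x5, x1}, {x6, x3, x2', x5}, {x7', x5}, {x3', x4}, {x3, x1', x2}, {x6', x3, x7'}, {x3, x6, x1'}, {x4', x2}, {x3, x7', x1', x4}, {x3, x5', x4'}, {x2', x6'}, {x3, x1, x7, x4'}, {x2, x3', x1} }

Try x2 = 1.
From the singleton clause (x6'), x6 = 0.
Try x5 = 1.
From the singleton clause (x1), x1 = 1.
From the singleton clause (x4), x4 = 1.
From the singleton clause (x3), x3 = 1.
Every clause is now satisfied; x7 is unconstrained.

x1: 1; x2: 1; x3: 1; x4: 1; x5: 1; x6: 0; x7: 1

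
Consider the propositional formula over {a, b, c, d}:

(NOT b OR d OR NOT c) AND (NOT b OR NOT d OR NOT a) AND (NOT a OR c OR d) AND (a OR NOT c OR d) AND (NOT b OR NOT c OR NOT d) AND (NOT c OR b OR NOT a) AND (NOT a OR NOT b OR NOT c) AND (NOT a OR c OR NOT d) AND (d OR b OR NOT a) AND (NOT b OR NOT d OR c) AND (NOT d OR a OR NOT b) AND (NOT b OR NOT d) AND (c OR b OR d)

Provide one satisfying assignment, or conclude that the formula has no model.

Case b = true:
(NOT d) alone gives d = false.
(NOT c) alone gives c = false.
(NOT a) alone gives a = false.
Every clause now holds.

a ↦ false; b ↦ true; c ↦ false; d ↦ false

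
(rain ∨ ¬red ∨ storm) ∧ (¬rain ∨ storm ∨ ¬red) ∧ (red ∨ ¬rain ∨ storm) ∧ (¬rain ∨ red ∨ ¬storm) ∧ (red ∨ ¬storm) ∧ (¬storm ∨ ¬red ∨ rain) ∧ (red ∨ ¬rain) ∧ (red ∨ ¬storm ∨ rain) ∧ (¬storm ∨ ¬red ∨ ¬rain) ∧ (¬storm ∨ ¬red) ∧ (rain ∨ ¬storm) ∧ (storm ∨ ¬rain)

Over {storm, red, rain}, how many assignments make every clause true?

There are 2^3 = 8 truth assignments over (storm, red, rain).
Split on storm. With storm = True, the clauses containing storm are satisfied and ¬storm drops from the rest; 0 of the 2^2 = 4 assignments to the other variables satisfy what remains.
With storm = False, by the same count on the reduced clause set, 1 assignment works.
Total: 0 + 1 = 1.

1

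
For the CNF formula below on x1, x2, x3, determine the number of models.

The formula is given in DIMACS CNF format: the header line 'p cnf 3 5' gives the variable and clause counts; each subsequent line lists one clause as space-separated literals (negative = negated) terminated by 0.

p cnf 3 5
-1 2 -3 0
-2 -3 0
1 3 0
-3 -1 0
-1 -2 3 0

2

There are 2^3 = 8 truth assignments over (x1, x2, x3).
Split on x3. With x3 = True, the clauses containing x3 are satisfied and ¬x3 drops from the rest; 1 of the 2^2 = 4 assignments to the other variables satisfy what remains.
With x3 = False, by the same count on the reduced clause set, 1 assignment works.
(One model: x1=F, x2=F, x3=T.)
Total: 1 + 1 = 2.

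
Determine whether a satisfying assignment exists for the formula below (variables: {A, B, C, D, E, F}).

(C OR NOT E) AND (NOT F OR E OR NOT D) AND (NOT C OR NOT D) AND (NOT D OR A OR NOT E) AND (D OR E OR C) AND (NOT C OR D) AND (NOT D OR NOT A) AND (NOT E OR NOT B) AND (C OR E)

Case C = true:
Unit clause (NOT D) forces D = false.
Now (D) is unsatisfied and unit — conflict.
Backtrack on C: now try C = false.
Unit clause (NOT E) forces E = false.
Now (E) is unsatisfied and unit — conflict.
Both values of C lead to a conflict.
No assignment satisfies every clause.

Unsatisfiable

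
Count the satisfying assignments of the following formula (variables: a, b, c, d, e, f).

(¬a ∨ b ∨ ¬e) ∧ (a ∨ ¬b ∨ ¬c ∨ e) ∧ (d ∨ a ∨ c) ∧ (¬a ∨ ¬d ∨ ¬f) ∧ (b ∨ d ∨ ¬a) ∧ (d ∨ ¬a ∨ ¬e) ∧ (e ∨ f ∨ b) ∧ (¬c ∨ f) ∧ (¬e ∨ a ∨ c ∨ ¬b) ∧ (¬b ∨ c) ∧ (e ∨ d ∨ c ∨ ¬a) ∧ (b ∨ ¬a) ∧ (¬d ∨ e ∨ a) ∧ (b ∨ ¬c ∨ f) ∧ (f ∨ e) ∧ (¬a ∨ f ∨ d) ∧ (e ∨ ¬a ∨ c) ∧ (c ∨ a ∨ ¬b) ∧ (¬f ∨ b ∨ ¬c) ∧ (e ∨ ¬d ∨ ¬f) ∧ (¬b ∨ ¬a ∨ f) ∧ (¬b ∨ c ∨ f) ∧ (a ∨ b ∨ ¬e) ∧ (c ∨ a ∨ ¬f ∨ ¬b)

3

There are 2^6 = 64 truth assignments over (a, b, c, d, e, f).
Split on c. With c = True, the clauses containing c are satisfied and ¬c drops from the rest; 3 of the 2^5 = 32 assignments to the other variables satisfy what remains.
With c = False, by the same count on the reduced clause set, 0 assignments work.
Total: 3 + 0 = 3.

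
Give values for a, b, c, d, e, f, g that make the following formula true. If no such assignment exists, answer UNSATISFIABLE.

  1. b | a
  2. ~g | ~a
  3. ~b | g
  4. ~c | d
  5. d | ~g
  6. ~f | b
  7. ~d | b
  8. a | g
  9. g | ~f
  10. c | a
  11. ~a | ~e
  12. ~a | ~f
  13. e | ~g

a ↦ 0, b ↦ 1, c ↦ 1, d ↦ 1, e ↦ 1, f ↦ 0, g ↦ 1

Suppose b = 1.
From the singleton clause (g), g = 1.
From the singleton clause (~a), a = 0.
From the singleton clause (d), d = 1.
From the singleton clause (c), c = 1.
From the singleton clause (e), e = 1.
Every clause is now satisfied; f is unconstrained.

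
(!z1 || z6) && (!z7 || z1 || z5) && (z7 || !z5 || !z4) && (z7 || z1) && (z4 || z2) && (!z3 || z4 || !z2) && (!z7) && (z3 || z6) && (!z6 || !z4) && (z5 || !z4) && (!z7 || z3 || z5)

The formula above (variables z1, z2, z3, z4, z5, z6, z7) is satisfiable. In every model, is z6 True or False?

True

Suppose z6 = false.
(!z1) alone gives z1 = false.
(z7) alone gives z7 = true.
Now (!z7) is unsatisfied and unit — conflict.
So every satisfying assignment has z6 = True.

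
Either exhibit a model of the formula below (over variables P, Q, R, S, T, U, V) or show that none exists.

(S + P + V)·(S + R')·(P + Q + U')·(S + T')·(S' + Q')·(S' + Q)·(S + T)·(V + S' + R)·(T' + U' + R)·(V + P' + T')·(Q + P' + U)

Branch on S: set S = 1.
Unit clause (Q') forces Q = 0.
That conflicts with the unit clause (Q).
Backtrack on S: now try S = 0.
Unit clause (R') forces R = 0.
Unit clause (T') forces T = 0.
That conflicts with the unit clause (T).
Both values of S lead to a conflict.

UNSATISFIABLE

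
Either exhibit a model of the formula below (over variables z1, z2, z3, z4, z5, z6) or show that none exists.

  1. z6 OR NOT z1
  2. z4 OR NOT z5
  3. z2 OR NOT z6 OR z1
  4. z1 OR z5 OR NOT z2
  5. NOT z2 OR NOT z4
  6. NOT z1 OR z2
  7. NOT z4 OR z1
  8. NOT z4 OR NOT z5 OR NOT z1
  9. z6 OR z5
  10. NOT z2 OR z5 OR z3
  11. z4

(z4) alone gives z4 = true.
(NOT z2) alone gives z2 = false.
(NOT z1) alone gives z1 = false.
But (z1) is also a unit clause — contradiction.

UNSATISFIABLE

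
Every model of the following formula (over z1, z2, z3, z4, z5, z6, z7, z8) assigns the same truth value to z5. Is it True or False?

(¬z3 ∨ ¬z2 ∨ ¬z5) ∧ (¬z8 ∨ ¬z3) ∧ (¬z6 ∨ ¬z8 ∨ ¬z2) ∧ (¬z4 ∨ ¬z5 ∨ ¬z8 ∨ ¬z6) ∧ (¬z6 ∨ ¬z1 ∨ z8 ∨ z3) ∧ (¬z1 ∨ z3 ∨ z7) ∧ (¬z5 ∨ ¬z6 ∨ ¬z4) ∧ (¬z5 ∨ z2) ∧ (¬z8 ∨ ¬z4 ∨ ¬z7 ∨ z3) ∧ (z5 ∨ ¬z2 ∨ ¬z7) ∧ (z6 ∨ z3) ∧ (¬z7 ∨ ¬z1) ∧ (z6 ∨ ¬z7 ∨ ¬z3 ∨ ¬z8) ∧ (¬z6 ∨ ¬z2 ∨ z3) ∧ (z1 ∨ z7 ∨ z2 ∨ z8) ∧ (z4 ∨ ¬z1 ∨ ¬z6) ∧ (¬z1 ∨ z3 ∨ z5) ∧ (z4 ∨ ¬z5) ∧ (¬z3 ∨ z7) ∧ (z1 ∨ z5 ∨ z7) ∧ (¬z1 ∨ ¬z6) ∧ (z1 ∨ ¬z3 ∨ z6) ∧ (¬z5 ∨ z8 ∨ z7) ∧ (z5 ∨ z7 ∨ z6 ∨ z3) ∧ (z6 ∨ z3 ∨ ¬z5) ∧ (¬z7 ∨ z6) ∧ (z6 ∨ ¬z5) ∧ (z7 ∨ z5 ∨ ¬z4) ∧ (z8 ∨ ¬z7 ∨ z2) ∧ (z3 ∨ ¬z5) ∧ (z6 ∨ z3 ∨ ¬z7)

Suppose z5 = True.
Unit clause (z2) forces z2 = True.
Unit clause (¬z3) forces z3 = False.
That conflicts with the unit clause (z3).
So every satisfying assignment has z5 = False.

False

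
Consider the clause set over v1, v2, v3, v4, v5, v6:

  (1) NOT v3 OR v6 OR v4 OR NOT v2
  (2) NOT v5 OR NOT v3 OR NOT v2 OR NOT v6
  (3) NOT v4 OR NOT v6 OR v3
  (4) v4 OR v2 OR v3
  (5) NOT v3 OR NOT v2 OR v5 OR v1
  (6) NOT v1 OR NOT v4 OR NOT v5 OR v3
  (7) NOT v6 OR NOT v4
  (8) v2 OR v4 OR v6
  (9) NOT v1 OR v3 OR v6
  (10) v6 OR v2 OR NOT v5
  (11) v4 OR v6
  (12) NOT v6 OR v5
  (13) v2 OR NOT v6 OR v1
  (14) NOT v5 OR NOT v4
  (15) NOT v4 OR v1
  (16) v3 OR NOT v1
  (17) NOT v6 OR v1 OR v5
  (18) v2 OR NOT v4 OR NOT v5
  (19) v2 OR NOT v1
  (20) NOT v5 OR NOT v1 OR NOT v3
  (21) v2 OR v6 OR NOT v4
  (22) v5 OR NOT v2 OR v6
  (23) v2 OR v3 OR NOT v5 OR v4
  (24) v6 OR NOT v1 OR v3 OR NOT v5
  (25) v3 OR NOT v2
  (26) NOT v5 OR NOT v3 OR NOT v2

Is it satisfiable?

No, unsatisfiable

Try v6 = false.
The clause (v4) is unit, so v4 = true.
The clause (NOT v5) is unit, so v5 = false.
The clause (v1) is unit, so v1 = true.
The clause (v3) is unit, so v3 = true.
The clause (v2) is unit, so v2 = true.
That conflicts with the unit clause (NOT v2).
That branch fails; take v6 = true instead.
The clause (NOT v4) is unit, so v4 = false.
The clause (v5) is unit, so v5 = true.
Try v3 = false.
The clause (v2) is unit, so v2 = true.
That conflicts with the unit clause (NOT v2).
That branch fails; take v3 = true instead.
The clause (NOT v2) is unit, so v2 = false.
The clause (v1) is unit, so v1 = true.
That conflicts with the unit clause (NOT v1).
Either choice for v3 ends in contradiction.
Either choice for v6 ends in contradiction.
No assignment satisfies every clause.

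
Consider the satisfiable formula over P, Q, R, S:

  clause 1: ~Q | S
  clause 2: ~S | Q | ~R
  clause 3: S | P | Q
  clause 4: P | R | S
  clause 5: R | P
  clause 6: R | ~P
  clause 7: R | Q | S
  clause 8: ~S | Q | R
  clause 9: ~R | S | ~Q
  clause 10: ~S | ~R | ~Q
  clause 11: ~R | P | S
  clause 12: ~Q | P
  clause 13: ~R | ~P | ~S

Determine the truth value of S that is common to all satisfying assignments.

Suppose S = 1.
Branch on Q: set Q = 1.
The clause (~R) is unit, so R = 0.
The clause (P) is unit, so P = 1.
Now (~P) is unsatisfied and unit — conflict.
Backtrack on Q: now try Q = 0.
The clause (~R) is unit, so R = 0.
Now (R) is unsatisfied and unit — conflict.
Neither Q = 1 nor Q = 0 works.
So every satisfying assignment has S = False.

False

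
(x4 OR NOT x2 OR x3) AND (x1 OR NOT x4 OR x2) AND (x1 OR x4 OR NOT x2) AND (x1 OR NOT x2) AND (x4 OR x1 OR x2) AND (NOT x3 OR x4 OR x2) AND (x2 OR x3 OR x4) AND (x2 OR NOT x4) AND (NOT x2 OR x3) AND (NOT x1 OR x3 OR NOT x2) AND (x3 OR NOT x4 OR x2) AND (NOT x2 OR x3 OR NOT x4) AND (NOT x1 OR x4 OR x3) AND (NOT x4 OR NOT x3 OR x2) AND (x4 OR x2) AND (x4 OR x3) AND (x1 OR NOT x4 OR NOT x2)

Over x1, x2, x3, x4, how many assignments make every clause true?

There are 2^4 = 16 truth assignments over (x1, x2, x3, x4).
Split on x1. With x1 = true, the clauses containing x1 are satisfied and NOT x1 drops from the rest; 2 of the 2^3 = 8 assignments to the other variables satisfy what remains.
With x1 = false, by the same count on the reduced clause set, 0 assignments work.
(One model: x1=T, x2=T, x3=T, x4=F.)
Total: 2 + 0 = 2.

2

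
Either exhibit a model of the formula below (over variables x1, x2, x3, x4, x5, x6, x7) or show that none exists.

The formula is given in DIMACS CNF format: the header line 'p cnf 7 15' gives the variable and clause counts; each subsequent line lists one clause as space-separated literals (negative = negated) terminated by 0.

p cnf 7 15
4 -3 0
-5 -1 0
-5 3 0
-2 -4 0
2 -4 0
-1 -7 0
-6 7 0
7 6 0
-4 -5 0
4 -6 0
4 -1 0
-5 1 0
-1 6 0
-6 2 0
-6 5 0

x1 ↦ False; x2 ↦ True; x3 ↦ False; x4 ↦ False; x5 ↦ False; x6 ↦ False; x7 ↦ True

Branch on x4: set x4 = False.
Unit clause (¬x3) forces x3 = False.
Unit clause (¬x5) forces x5 = False.
Unit clause (¬x6) forces x6 = False.
Unit clause (x7) forces x7 = True.
Unit clause (¬x1) forces x1 = False.
No clause remains; x2 is free.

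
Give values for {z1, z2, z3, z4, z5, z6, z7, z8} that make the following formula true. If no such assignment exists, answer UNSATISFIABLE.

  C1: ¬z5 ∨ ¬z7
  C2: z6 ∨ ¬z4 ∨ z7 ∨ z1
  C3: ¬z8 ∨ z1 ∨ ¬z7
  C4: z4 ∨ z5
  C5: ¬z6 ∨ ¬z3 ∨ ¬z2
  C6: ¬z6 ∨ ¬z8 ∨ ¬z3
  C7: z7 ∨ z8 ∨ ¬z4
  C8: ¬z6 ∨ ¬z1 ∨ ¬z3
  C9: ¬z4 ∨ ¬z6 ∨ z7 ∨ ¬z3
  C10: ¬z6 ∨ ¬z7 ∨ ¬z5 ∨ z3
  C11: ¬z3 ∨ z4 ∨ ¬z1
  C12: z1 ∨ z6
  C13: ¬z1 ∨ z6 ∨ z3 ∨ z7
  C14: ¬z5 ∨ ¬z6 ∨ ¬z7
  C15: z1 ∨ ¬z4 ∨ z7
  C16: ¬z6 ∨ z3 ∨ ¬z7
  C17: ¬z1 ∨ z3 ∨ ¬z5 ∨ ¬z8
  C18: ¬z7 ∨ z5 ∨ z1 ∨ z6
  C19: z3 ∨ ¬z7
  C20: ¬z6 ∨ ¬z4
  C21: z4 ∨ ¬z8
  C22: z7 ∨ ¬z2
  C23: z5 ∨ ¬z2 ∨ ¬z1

Suppose z5 = True.
(¬z7) alone gives z7 = False.
(¬z2) alone gives z2 = False.
Suppose z8 = False.
(¬z4) alone gives z4 = False.
Suppose z3 = False.
Suppose z1 = True.
(z6) alone gives z6 = True.
This assignment satisfies each clause.

z1=True, z2=False, z3=False, z4=False, z5=True, z6=True, z7=False, z8=False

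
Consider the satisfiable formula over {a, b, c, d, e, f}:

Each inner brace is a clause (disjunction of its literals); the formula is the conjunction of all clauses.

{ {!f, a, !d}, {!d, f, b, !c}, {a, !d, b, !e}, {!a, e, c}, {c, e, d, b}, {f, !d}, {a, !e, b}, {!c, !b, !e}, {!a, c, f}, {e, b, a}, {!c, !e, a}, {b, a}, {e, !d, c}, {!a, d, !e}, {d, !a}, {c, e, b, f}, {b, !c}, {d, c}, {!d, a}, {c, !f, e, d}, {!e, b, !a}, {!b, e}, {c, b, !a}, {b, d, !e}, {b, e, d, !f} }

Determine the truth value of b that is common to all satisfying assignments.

Suppose b = false.
(a) alone gives a = true.
(d) alone gives d = true.
(f) alone gives f = true.
(!c) alone gives c = false.
Now (c) is unsatisfied and unit — conflict.
So every satisfying assignment has b = True.

True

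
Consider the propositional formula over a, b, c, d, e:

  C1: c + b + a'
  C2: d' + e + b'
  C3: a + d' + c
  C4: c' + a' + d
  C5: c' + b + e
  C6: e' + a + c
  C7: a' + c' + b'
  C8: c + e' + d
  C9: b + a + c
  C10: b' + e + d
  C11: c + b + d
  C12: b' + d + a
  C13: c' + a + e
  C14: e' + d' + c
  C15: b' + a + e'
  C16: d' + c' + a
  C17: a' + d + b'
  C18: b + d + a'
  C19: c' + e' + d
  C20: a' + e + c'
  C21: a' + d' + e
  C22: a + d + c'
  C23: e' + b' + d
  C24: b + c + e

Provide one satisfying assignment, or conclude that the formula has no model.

Try c = 1.
Try a = 1.
Unit clause (d) forces d = 1.
Unit clause (b') forces b = 0.
Unit clause (e) forces e = 1.
Every clause now holds.

a: 1,  b: 0,  c: 1,  d: 1,  e: 1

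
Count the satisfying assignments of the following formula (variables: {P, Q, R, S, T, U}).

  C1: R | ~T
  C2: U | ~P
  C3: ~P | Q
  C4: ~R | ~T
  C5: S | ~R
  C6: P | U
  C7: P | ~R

There are 2^6 = 64 truth assignments over (P, Q, R, S, T, U).
Split on S. With S = 1, the clauses containing S are satisfied and ~S drops from the rest; 4 of the 2^5 = 32 assignments to the other variables satisfy what remains.
With S = 0, by the same count on the reduced clause set, 3 assignments work.
(One model: P=F, Q=F, R=F, S=F, T=F, U=T.)
Total: 4 + 3 = 7.

7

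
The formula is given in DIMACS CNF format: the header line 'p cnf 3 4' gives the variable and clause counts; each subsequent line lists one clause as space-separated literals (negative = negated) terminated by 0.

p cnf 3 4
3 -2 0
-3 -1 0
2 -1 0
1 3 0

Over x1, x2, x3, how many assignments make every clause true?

2

There are 2^3 = 8 truth assignments over (x1, x2, x3).
Check each against the 4 clauses (columns in the order x1, x2, x3):
  F F F  ✗ fails (x1 ∨ x3)
  F F T  ✓ satisfies all
  F T F  ✗ fails (x3 ∨ ¬x2)
  F T T  ✓ satisfies all
  T F F  ✗ fails (x2 ∨ ¬x1)
  T F T  ✗ fails (¬x3 ∨ ¬x1)
  T T F  ✗ fails (x3 ∨ ¬x2)
  T T T  ✗ fails (¬x3 ∨ ¬x1)
2 of the 8 rows are models.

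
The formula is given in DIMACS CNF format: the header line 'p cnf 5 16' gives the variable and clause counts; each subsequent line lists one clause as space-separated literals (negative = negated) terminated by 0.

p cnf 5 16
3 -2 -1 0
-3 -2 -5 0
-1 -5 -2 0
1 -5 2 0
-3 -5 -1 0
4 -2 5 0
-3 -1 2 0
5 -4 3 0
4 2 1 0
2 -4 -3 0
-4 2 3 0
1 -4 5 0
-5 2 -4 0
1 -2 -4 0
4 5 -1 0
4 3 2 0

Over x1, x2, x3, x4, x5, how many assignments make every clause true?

There are 2^5 = 32 truth assignments over (x1, x2, x3, x4, x5).
Split on x2. With x2 = True, the clauses containing x2 are satisfied and ¬x2 drops from the rest; 2 of the 2^4 = 16 assignments to the other variables satisfy what remains.
With x2 = False, by the same count on the reduced clause set, 0 assignments work.
(One model: x1=F, x2=T, x3=F, x4=F, x5=T.)
Total: 2 + 0 = 2.

2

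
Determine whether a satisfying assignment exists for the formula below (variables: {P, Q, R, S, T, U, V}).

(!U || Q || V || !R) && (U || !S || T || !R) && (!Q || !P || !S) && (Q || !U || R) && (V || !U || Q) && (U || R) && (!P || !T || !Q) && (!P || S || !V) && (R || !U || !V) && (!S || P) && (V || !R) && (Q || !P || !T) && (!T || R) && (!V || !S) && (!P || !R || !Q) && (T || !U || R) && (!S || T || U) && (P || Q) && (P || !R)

Unsatisfiable

Try U = true.
Try Q = true.
Try P = false.
(!S) alone gives S = false.
(!R) alone gives R = false.
(!V) alone gives V = false.
(!T) alone gives T = false.
But (T) is also a unit clause — contradiction.
So P must be the other value — set P = true.
(!S) alone gives S = false.
(!T) alone gives T = false.
(!V) alone gives V = false.
(!R) alone gives R = false.
But (R) is also a unit clause — contradiction.
Both values of P lead to a conflict.
So Q must be the other value — set Q = false.
(R) alone gives R = true.
(V) alone gives V = true.
(!S) alone gives S = false.
(!P) alone gives P = false.
But (P) is also a unit clause — contradiction.
Both values of Q lead to a conflict.
So U must be the other value — set U = false.
(R) alone gives R = true.
(V) alone gives V = true.
(!S) alone gives S = false.
(!P) alone gives P = false.
But (P) is also a unit clause — contradiction.
Both values of U lead to a conflict.
No assignment satisfies every clause.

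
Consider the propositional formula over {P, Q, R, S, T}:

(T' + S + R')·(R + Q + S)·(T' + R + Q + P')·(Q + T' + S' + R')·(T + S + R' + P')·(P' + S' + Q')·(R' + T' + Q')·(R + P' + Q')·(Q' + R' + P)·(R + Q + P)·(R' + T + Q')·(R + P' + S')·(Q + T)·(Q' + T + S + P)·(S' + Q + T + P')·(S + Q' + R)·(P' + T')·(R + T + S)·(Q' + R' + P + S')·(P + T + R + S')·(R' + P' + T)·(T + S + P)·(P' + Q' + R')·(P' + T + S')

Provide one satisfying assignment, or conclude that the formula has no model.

Suppose Q = 1.
Suppose P = 0.
Unit clause (R') forces R = 0.
Unit clause (S) forces S = 1.
Unit clause (T) forces T = 1.
All clauses are satisfied.

P: 0; Q: 1; R: 0; S: 1; T: 1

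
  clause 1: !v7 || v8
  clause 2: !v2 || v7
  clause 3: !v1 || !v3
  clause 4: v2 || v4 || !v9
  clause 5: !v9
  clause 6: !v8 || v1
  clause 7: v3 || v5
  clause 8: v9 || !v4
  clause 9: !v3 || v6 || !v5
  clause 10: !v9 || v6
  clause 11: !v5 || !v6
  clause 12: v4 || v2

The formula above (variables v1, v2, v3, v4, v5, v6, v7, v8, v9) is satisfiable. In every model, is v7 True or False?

True

Suppose v7 = false.
The clause (!v2) is unit, so v2 = false.
The clause (!v9) is unit, so v9 = false.
The clause (!v4) is unit, so v4 = false.
Now (v4) is unsatisfied and unit — conflict.
So every satisfying assignment has v7 = True.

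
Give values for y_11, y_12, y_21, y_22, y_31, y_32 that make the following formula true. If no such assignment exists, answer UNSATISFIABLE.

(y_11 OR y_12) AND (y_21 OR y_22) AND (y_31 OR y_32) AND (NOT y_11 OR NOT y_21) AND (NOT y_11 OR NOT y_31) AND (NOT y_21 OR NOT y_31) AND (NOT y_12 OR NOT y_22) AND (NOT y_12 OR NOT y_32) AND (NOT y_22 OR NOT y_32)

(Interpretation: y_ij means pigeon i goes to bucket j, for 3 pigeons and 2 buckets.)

UNSATISFIABLE

Branch on y_11: set y_11 = true.
Unit clause (NOT y_21) forces y_21 = false.
Unit clause (y_22) forces y_22 = true.
Unit clause (NOT y_31) forces y_31 = false.
Unit clause (y_32) forces y_32 = true.
That conflicts with the unit clause (NOT y_32).
So y_11 must be the other value — set y_11 = false.
Unit clause (y_12) forces y_12 = true.
Unit clause (NOT y_22) forces y_22 = false.
Unit clause (y_21) forces y_21 = true.
Unit clause (NOT y_31) forces y_31 = false.
Unit clause (y_32) forces y_32 = true.
That conflicts with the unit clause (NOT y_32).
Either choice for y_11 ends in contradiction.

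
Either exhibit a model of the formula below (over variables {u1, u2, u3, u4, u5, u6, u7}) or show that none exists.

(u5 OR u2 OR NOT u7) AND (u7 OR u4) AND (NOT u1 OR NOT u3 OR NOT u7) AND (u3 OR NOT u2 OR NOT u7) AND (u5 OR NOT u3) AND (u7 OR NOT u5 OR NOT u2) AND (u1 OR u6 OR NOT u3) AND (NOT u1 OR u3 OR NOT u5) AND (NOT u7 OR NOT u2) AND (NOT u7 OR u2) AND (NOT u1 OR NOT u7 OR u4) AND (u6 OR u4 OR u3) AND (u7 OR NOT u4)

Case u7 = true:
Unit clause (NOT u2) forces u2 = false.
That conflicts with the unit clause (u2).
Backtrack on u7: now try u7 = false.
Unit clause (u4) forces u4 = true.
That conflicts with the unit clause (NOT u4).
Either choice for u7 ends in contradiction.

UNSATISFIABLE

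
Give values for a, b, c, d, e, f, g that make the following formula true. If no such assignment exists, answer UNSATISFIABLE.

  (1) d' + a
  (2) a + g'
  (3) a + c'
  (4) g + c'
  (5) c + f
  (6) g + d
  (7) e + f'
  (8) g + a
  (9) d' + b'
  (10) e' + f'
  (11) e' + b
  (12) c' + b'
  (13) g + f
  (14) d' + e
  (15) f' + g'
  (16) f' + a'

a ↦ 1, b ↦ 0, c ↦ 1, d ↦ 0, e ↦ 0, f ↦ 0, g ↦ 1

Branch on d: set d = 0.
(g) alone gives g = 1.
(a) alone gives a = 1.
(f') alone gives f = 0.
(c) alone gives c = 1.
(b') alone gives b = 0.
(e') alone gives e = 0.
This assignment satisfies each clause.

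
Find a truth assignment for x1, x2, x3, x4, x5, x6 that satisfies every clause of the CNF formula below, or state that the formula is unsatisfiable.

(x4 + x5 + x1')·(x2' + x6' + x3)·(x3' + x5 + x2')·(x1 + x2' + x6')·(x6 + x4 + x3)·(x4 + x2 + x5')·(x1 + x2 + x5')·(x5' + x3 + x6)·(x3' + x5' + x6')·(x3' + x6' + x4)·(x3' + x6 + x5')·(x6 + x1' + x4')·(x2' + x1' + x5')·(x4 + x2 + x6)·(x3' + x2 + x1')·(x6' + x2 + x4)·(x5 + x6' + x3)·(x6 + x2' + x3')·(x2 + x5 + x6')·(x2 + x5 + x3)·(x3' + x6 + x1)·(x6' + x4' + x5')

Try x4 = 1.
Try x6 = 0.
The clause (x1') is unit, so x1 = 0.
The clause (x3') is unit, so x3 = 0.
The clause (x5') is unit, so x5 = 0.
The clause (x2) is unit, so x2 = 1.
Every clause now holds.

x1 ↦ 0, x2 ↦ 1, x3 ↦ 0, x4 ↦ 1, x5 ↦ 0, x6 ↦ 0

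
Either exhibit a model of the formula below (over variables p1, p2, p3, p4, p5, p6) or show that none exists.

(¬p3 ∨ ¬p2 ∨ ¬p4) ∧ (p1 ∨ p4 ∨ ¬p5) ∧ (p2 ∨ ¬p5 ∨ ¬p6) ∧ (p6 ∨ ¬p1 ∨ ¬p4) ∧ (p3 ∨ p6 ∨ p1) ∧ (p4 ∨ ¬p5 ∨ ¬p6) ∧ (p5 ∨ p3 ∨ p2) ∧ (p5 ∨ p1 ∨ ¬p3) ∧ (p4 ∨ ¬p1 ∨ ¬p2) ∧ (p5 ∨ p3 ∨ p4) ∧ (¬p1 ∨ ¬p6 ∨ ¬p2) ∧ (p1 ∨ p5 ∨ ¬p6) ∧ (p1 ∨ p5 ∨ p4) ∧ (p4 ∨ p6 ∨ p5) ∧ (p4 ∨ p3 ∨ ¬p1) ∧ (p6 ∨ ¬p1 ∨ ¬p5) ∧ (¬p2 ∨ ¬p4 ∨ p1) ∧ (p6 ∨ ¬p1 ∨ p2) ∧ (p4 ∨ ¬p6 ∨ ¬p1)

p1=False; p2=False; p3=True; p4=True; p5=True; p6=False

Case p3 = True:
Case p2 = False:
Case p5 = True:
From the singleton clause (¬p6), p6 = False.
From the singleton clause (¬p1), p1 = False.
From the singleton clause (p4), p4 = True.
This assignment satisfies each clause.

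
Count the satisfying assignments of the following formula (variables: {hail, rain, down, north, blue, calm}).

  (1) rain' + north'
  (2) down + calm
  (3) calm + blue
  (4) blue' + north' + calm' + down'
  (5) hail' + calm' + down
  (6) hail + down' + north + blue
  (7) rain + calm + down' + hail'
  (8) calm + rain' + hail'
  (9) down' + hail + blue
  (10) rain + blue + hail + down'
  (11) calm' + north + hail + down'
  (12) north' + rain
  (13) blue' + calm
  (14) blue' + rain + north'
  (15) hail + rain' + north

There are 2^6 = 64 truth assignments over (hail, rain, down, north, blue, calm).
Split on hail. With hail = 1, the clauses containing hail are satisfied and hail' drops from the rest; 4 of the 2^5 = 32 assignments to the other variables satisfy what remains.
With hail = 0, by the same count on the reduced clause set, 2 assignments work.
(One model: hail=F, rain=F, down=F, north=F, blue=F, calm=T.)
Total: 4 + 2 = 6.

6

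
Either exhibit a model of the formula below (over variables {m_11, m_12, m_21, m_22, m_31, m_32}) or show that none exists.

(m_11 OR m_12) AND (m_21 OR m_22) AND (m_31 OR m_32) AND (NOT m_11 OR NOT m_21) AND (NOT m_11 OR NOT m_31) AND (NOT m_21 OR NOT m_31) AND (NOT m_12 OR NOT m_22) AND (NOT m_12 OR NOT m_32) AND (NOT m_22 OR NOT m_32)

Branch on m_11: set m_11 = true.
The clause (NOT m_21) is unit, so m_21 = false.
The clause (m_22) is unit, so m_22 = true.
The clause (NOT m_31) is unit, so m_31 = false.
The clause (m_32) is unit, so m_32 = true.
Now (NOT m_32) is unsatisfied and unit — conflict.
That branch fails; take m_11 = false instead.
The clause (m_12) is unit, so m_12 = true.
The clause (NOT m_22) is unit, so m_22 = false.
The clause (m_21) is unit, so m_21 = true.
The clause (NOT m_31) is unit, so m_31 = false.
The clause (m_32) is unit, so m_32 = true.
Now (NOT m_32) is unsatisfied and unit — conflict.
Both values of m_11 lead to a conflict.

UNSATISFIABLE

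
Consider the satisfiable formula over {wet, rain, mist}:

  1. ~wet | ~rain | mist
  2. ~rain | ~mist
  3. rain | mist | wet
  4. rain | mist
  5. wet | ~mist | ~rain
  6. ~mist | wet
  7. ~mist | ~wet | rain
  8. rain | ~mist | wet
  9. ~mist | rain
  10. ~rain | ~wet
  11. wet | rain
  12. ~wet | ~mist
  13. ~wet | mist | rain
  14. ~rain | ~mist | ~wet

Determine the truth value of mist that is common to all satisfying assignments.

False

Suppose mist = 1.
(~rain) alone gives rain = 0.
Now (rain) is unsatisfied and unit — conflict.
So every satisfying assignment has mist = False.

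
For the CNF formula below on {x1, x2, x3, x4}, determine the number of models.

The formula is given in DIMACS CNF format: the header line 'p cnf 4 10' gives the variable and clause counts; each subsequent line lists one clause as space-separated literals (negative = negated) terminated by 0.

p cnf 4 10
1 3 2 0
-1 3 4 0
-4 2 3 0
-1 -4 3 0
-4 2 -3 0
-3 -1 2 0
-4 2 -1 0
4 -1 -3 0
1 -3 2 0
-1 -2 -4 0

4

There are 2^4 = 16 truth assignments over (x1, x2, x3, x4).
Check each against the 10 clauses (columns in the order x1, x2, x3, x4):
  F F F F  ✗ fails (x1 ∨ x3 ∨ x2)
  F F F T  ✗ fails (x1 ∨ x3 ∨ x2)
  F F T F  ✗ fails (x1 ∨ ¬x3 ∨ x2)
  F F T T  ✗ fails (¬x4 ∨ x2 ∨ ¬x3)
  F T F F  ✓ satisfies all
  F T F T  ✓ satisfies all
  F T T F  ✓ satisfies all
  F T T T  ✓ satisfies all
  T F F F  ✗ fails (¬x1 ∨ x3 ∨ x4)
  T F F T  ✗ fails (¬x4 ∨ x2 ∨ x3)
  T F T F  ✗ fails (¬x3 ∨ ¬x1 ∨ x2)
  T F T T  ✗ fails (¬x4 ∨ x2 ∨ ¬x3)
  T T F F  ✗ fails (¬x1 ∨ x3 ∨ x4)
  T T F T  ✗ fails (¬x1 ∨ ¬x4 ∨ x3)
  T T T F  ✗ fails (x4 ∨ ¬x1 ∨ ¬x3)
  T T T T  ✗ fails (¬x1 ∨ ¬x2 ∨ ¬x4)
4 of the 16 rows are models.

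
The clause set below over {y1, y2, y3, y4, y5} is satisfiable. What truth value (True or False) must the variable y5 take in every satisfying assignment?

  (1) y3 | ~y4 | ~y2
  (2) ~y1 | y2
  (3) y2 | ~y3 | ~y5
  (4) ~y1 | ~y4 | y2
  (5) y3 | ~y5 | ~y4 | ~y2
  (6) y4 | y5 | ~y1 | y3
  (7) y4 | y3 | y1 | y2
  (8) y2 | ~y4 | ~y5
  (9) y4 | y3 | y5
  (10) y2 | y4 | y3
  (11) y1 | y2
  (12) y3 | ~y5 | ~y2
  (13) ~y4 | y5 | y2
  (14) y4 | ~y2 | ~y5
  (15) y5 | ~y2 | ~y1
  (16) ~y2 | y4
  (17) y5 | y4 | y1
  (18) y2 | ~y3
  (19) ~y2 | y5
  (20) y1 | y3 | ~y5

True

Suppose y5 = 0.
The clause (~y2) is unit, so y2 = 0.
The clause (~y1) is unit, so y1 = 0.
But (y1) is also a unit clause — contradiction.
So every satisfying assignment has y5 = True.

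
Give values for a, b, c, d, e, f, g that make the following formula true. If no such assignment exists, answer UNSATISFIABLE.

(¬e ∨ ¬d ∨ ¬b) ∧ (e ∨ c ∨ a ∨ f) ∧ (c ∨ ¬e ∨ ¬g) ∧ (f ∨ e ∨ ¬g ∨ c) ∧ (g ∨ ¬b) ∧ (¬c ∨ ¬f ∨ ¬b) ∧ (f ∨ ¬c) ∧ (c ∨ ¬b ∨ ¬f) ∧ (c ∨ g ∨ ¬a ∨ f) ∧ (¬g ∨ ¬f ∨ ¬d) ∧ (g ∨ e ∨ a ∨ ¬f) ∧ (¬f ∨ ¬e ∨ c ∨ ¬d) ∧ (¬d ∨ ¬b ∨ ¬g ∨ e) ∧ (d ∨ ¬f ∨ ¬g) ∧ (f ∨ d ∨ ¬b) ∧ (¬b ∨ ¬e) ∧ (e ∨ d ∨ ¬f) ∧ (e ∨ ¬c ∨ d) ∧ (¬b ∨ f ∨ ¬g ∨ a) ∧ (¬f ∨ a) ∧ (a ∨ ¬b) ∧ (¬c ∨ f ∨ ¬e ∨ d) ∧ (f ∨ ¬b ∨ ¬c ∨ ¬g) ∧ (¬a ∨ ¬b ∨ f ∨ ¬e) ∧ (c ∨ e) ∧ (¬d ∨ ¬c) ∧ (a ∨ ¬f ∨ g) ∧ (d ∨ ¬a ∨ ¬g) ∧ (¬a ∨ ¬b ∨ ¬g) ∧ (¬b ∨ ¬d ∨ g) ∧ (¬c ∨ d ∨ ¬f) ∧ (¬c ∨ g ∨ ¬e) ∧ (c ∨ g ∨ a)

Case g = False:
Unit clause (¬b) forces b = False.
Case f = True:
Unit clause (a) forces a = True.
Case e = True:
Unit clause (¬c) forces c = False.
Unit clause (¬d) forces d = False.
This assignment satisfies each clause.

a: True; b: False; c: False; d: False; e: True; f: True; g: False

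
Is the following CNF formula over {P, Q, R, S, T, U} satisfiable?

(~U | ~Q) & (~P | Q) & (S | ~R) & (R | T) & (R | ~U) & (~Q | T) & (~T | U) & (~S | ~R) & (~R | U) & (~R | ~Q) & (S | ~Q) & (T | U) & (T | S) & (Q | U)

Try U = 0.
(~T) alone gives T = 0.
Now (T) is unsatisfied and unit — conflict.
Backtrack on U: now try U = 1.
(~Q) alone gives Q = 0.
(~P) alone gives P = 0.
(R) alone gives R = 1.
(S) alone gives S = 1.
Now (~S) is unsatisfied and unit — conflict.
Neither U = 1 nor U = 0 works.
No assignment satisfies every clause.

No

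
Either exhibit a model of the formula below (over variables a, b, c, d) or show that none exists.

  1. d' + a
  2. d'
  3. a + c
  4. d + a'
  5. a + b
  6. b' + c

a: 0; b: 1; c: 1; d: 0

(d') alone gives d = 0.
(a') alone gives a = 0.
(c) alone gives c = 1.
(b) alone gives b = 1.
All clauses are satisfied.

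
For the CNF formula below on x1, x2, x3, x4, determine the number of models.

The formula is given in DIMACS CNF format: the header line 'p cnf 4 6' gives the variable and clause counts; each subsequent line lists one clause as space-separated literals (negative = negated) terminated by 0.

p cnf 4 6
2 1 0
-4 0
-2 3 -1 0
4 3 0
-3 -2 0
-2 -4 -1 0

1

There are 2^4 = 16 truth assignments over (x1, x2, x3, x4).
Split on x4. With x4 = True, the clauses containing x4 are satisfied and ¬x4 drops from the rest; 0 of the 2^3 = 8 assignments to the other variables satisfy what remains.
With x4 = False, by the same count on the reduced clause set, 1 assignment works.
Total: 0 + 1 = 1.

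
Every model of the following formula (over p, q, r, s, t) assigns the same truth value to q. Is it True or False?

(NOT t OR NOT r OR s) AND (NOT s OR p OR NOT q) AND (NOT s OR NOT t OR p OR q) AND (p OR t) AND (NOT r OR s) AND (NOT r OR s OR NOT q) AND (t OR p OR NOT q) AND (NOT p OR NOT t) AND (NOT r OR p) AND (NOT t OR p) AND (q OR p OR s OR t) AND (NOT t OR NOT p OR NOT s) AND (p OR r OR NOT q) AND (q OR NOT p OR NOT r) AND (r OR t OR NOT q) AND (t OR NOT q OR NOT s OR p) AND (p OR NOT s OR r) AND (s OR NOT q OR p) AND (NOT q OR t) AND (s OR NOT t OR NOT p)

False

Suppose q = true.
(t) alone gives t = true.
(NOT p) alone gives p = false.
Now (p) is unsatisfied and unit — conflict.
So every satisfying assignment has q = False.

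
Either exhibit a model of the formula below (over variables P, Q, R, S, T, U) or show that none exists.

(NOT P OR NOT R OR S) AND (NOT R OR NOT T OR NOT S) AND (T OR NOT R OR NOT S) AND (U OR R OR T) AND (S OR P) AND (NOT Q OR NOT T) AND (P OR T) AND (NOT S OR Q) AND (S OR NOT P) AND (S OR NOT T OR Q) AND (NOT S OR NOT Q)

UNSATISFIABLE

Suppose S = true.
Unit clause (Q) forces Q = true.
But (NOT Q) is also a unit clause — contradiction.
That branch fails; take S = false instead.
Unit clause (P) forces P = true.
But (NOT P) is also a unit clause — contradiction.
Either choice for S ends in contradiction.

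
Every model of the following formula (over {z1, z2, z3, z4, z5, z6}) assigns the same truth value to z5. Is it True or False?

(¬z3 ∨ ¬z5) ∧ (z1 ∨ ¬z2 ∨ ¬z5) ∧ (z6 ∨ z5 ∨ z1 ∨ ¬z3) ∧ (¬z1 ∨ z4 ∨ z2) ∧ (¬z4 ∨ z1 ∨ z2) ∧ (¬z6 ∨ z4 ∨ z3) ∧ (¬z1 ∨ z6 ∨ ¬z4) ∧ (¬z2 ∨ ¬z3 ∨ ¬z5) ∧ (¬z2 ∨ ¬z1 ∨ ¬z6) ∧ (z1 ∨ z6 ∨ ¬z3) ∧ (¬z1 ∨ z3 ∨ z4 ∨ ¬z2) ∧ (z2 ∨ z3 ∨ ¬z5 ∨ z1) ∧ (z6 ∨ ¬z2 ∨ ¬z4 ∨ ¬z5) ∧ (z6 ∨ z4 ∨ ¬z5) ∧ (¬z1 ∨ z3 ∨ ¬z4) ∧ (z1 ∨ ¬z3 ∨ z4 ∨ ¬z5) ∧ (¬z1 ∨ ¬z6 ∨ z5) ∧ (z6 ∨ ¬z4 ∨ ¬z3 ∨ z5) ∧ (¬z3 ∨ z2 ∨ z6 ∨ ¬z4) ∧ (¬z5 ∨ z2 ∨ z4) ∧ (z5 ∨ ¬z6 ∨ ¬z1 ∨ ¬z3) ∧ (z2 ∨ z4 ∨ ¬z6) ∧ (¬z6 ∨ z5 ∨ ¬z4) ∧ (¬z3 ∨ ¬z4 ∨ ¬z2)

False

Suppose z5 = True.
The clause (¬z3) is unit, so z3 = False.
Try z1 = True.
The clause (¬z4) is unit, so z4 = False.
The clause (z2) is unit, so z2 = True.
Now (¬z2) is unsatisfied and unit — conflict.
Backtrack on z1: now try z1 = False.
The clause (¬z2) is unit, so z2 = False.
Now (z2) is unsatisfied and unit — conflict.
Either choice for z1 ends in contradiction.
So every satisfying assignment has z5 = False.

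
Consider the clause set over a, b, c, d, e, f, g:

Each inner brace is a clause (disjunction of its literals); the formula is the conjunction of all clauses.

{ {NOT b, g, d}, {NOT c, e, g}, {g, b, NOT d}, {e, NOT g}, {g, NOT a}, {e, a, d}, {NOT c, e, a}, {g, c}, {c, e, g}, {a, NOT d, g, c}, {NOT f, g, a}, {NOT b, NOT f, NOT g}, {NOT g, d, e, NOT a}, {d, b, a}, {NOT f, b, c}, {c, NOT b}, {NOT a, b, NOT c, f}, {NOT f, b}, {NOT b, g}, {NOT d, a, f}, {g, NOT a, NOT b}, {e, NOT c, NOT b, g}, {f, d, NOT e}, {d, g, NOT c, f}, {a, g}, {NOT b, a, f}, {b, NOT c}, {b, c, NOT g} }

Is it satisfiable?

Case e = true:
Case g = true:
Case b = true:
The clause (NOT f) is unit, so f = false.
The clause (c) is unit, so c = true.
The clause (d) is unit, so d = true.
The clause (a) is unit, so a = true.
All clauses are satisfied.
A satisfying assignment: a: true; b: true; c: true; d: true; e: true; f: false; g: true.

Satisfiable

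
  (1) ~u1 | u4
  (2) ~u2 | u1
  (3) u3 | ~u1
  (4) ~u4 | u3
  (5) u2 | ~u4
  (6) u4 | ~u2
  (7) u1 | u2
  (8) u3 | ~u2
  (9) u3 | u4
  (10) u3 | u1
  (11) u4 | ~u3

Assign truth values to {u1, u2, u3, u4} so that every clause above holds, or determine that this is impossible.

u1=1, u2=1, u3=1, u4=1

Branch on u1: set u1 = 1.
From the singleton clause (u4), u4 = 1.
From the singleton clause (u3), u3 = 1.
From the singleton clause (u2), u2 = 1.
All clauses are satisfied.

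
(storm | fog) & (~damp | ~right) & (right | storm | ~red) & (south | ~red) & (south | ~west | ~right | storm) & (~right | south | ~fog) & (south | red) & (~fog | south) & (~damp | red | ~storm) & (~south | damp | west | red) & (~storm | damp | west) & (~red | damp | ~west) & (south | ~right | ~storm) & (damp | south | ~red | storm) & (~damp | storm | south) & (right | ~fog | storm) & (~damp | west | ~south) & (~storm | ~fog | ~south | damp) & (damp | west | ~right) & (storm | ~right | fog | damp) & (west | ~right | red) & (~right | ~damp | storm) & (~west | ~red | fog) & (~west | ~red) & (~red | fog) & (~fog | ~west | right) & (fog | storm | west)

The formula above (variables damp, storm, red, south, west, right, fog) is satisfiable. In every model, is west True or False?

True

Suppose west = 0.
Suppose storm = 1.
(damp) alone gives damp = 1.
(~right) alone gives right = 0.
(red) alone gives red = 1.
(south) alone gives south = 1.
Now (~south) is unsatisfied and unit — conflict.
That branch fails; take storm = 0 instead.
(fog) alone gives fog = 1.
(south) alone gives south = 1.
(right) alone gives right = 1.
(~damp) alone gives damp = 0.
Now (damp) is unsatisfied and unit — conflict.
Either choice for storm ends in contradiction.
So every satisfying assignment has west = True.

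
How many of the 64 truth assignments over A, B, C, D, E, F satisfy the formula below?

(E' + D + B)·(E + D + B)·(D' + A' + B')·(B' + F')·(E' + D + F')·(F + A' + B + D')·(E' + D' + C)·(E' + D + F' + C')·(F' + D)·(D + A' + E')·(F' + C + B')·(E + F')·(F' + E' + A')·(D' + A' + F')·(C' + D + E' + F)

There are 2^6 = 64 truth assignments over (A, B, C, D, E, F).
Split on C. With C = 1, the clauses containing C are satisfied and C' drops from the rest; 7 of the 2^5 = 32 assignments to the other variables satisfy what remains.
With C = 0, by the same count on the reduced clause set, 5 assignments work.
(One model: A=F, B=F, C=F, D=T, E=F, F=F.)
Total: 7 + 5 = 12.

12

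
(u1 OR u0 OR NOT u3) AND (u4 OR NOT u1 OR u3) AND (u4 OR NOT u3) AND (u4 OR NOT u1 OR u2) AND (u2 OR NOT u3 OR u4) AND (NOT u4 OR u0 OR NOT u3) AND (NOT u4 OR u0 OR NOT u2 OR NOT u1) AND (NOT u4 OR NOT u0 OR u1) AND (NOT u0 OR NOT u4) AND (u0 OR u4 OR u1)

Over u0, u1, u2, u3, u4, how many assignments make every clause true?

5

There are 2^5 = 32 truth assignments over (u0, u1, u2, u3, u4).
Split on u2. With u2 = true, the clauses containing u2 are satisfied and NOT u2 drops from the rest; 2 of the 2^4 = 16 assignments to the other variables satisfy what remains.
With u2 = false, by the same count on the reduced clause set, 3 assignments work.
(One model: u0=F, u1=F, u2=F, u3=F, u4=T.)
Total: 2 + 3 = 5.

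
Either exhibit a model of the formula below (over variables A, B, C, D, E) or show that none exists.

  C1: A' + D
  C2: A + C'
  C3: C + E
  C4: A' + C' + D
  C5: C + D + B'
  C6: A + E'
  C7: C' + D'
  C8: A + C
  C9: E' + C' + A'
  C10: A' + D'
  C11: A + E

Suppose A = 0.
Unit clause (C') forces C = 0.
Now (C) is unsatisfied and unit — conflict.
Undo A and try A = 1.
Unit clause (D) forces D = 1.
Now (D') is unsatisfied and unit — conflict.
Either choice for A ends in contradiction.

UNSATISFIABLE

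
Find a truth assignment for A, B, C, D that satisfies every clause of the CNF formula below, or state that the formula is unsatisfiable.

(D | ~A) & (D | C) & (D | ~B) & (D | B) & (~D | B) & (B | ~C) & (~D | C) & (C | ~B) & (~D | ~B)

Try D = 1.
From the singleton clause (B), B = 1.
Now (~B) is unsatisfied and unit — conflict.
Undo D and try D = 0.
From the singleton clause (~A), A = 0.
From the singleton clause (C), C = 1.
From the singleton clause (~B), B = 0.
Now (B) is unsatisfied and unit — conflict.
Neither D = 1 nor D = 0 works.

UNSATISFIABLE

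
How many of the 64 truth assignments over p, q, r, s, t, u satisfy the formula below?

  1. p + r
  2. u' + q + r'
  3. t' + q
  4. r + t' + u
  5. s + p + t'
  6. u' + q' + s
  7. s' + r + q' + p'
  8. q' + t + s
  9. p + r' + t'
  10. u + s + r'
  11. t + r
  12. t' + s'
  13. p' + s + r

There are 2^6 = 64 truth assignments over (p, q, r, s, t, u).
Split on q. With q = 1, the clauses containing q are satisfied and q' drops from the rest; 4 of the 2^5 = 32 assignments to the other variables satisfy what remains.
With q = 0, by the same count on the reduced clause set, 2 assignments work.
(One model: p=F, q=F, r=T, s=T, t=F, u=F.)
Total: 4 + 2 = 6.

6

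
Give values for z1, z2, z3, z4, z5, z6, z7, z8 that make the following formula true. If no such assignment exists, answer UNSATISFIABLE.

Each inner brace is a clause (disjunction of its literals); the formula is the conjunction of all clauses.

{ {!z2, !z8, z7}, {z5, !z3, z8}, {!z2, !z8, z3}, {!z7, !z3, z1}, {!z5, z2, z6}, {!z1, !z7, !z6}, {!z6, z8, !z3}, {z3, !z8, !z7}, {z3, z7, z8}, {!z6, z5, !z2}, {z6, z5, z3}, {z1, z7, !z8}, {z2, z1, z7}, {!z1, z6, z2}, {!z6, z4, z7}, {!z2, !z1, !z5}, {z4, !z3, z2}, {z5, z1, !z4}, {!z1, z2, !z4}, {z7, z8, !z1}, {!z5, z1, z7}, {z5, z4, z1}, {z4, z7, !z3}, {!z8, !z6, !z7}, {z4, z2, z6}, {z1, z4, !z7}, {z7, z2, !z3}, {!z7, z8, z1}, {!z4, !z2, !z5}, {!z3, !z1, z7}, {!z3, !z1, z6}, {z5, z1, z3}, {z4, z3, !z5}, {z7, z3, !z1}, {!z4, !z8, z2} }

Try z2 = false.
Try z5 = false.
Try z3 = false.
(z6) alone gives z6 = true.
(z1) alone gives z1 = true.
(!z7) alone gives z7 = false.
That conflicts with the unit clause (z7).
So z3 must be the other value — set z3 = true.
(z8) alone gives z8 = true.
(z4) alone gives z4 = true.
That conflicts with the unit clause (!z4).
Neither z3 = true nor z3 = false works.
So z5 must be the other value — set z5 = true.
(z6) alone gives z6 = true.
Try z1 = false.
(z7) alone gives z7 = true.
(!z3) alone gives z3 = false.
(!z8) alone gives z8 = false.
That conflicts with the unit clause (z8).
So z1 must be the other value — set z1 = true.
(!z7) alone gives z7 = false.
(z4) alone gives z4 = true.
That conflicts with the unit clause (!z4).
Neither z1 = true nor z1 = false works.
Neither z5 = true nor z5 = false works.
So z2 must be the other value — set z2 = true.
Try z8 = false.
Try z5 = true.
(!z1) alone gives z1 = false.
(z7) alone gives z7 = true.
That conflicts with the unit clause (!z7).
So z5 must be the other value — set z5 = false.
(!z3) alone gives z3 = false.
(z7) alone gives z7 = true.
(!z6) alone gives z6 = false.
That conflicts with the unit clause (z6).
Neither z5 = true nor z5 = false works.
So z8 must be the other value — set z8 = true.
(z7) alone gives z7 = true.
(z3) alone gives z3 = true.
(z1) alone gives z1 = true.
(!z6) alone gives z6 = false.
That conflicts with the unit clause (z6).
Neither z8 = true nor z8 = false works.
Neither z2 = true nor z2 = false works.

UNSATISFIABLE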